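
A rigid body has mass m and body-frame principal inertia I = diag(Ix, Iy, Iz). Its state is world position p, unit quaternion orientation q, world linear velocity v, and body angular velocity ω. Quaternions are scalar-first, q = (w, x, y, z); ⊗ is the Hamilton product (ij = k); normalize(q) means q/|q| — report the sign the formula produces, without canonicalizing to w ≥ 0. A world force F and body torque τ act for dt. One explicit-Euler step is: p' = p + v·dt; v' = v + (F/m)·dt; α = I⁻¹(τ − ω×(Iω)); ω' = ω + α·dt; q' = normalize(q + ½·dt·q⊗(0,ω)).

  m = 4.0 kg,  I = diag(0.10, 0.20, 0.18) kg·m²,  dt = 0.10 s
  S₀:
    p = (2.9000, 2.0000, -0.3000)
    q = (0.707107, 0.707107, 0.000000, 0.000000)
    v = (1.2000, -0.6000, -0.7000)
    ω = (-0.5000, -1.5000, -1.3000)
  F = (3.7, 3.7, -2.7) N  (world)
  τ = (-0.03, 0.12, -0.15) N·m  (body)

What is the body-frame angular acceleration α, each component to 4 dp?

precession coupling ω×(Iω) = (-0.0390, -0.0520, 0.0750)
angular accel α = (0.0900, 0.8600, -1.2500)

α = (0.0900, 0.8600, -1.2500)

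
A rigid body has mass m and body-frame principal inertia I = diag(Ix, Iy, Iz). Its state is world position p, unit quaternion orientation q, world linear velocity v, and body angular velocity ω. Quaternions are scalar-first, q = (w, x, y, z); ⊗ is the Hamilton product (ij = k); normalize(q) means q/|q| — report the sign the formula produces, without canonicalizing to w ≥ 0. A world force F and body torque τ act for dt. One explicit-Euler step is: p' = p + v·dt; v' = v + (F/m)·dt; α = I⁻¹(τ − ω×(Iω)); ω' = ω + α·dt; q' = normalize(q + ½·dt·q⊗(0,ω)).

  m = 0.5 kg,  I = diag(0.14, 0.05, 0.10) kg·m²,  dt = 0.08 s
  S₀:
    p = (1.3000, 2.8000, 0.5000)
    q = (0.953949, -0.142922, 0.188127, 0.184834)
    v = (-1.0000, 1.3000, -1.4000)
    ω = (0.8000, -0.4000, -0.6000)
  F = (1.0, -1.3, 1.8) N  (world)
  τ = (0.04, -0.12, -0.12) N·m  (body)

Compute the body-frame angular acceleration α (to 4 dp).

α = (0.2000, -2.0160, -1.4880)

precession coupling ω×(Iω) = (0.0120, -0.0192, 0.0288)
α = I⁻¹(τ − ω×Iω) = (0.2000, -2.0160, -1.4880)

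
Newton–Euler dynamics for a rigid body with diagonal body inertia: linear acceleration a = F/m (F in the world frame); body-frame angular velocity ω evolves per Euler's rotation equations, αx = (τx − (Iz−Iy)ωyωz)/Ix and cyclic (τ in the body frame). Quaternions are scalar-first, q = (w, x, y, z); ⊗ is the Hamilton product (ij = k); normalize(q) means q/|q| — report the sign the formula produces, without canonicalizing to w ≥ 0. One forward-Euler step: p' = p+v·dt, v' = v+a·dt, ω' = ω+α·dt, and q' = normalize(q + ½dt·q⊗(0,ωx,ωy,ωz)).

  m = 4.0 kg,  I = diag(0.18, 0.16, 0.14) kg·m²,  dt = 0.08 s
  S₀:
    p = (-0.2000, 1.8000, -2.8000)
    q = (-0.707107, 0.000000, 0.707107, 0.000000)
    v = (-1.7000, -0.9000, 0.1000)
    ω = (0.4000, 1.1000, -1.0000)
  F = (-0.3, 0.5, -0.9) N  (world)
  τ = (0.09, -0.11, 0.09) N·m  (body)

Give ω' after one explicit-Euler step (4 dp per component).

ω' = (0.4302, 1.0530, -0.9435)

gyro term ω×Iω = (0.0220, -0.0160, -0.0088)
α = I⁻¹(τ − ω×Iω) = (0.3778, -0.5875, 0.7057)
ω + α·dt = (0.4302, 1.0530, -0.9435)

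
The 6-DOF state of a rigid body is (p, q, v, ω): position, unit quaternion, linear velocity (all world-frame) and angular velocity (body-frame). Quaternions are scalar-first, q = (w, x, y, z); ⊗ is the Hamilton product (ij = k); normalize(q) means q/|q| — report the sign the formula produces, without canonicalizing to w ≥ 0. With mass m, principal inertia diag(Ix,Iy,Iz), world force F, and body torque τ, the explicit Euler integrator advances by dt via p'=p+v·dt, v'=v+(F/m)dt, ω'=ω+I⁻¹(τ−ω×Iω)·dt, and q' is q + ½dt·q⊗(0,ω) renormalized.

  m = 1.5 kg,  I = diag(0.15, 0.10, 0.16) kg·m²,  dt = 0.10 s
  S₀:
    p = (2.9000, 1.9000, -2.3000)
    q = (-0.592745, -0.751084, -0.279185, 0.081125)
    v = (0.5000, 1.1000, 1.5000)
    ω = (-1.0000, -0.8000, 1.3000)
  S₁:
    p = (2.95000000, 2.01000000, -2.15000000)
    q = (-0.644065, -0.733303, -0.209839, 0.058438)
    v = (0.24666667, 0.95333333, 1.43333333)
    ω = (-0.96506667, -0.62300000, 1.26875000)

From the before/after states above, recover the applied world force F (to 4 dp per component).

F = (-3.8000, -2.2000, -1.0000)

velocity change Δv = (-0.25333333, -0.14666667, -0.06666667)
applied force F = (-3.8000, -2.2000, -1.0000)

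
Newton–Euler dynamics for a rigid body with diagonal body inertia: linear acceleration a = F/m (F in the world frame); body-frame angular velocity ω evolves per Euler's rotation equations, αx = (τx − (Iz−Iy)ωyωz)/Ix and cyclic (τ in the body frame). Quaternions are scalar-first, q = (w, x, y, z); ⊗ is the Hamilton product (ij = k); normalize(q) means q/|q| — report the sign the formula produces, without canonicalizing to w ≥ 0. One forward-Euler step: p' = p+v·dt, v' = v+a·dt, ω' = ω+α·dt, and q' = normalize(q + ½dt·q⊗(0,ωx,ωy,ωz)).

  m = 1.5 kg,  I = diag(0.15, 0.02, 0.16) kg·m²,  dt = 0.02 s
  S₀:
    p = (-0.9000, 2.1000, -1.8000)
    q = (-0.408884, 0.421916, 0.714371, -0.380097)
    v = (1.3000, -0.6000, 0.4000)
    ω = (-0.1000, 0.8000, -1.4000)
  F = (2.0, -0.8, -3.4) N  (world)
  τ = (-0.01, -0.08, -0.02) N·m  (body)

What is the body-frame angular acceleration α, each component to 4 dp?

α = (0.9787, -3.9300, -0.1900)

gyro term ω×Iω = (-0.1568, -0.0014, 0.0104)
α = I⁻¹(τ − ω×Iω) = (0.9787, -3.9300, -0.1900)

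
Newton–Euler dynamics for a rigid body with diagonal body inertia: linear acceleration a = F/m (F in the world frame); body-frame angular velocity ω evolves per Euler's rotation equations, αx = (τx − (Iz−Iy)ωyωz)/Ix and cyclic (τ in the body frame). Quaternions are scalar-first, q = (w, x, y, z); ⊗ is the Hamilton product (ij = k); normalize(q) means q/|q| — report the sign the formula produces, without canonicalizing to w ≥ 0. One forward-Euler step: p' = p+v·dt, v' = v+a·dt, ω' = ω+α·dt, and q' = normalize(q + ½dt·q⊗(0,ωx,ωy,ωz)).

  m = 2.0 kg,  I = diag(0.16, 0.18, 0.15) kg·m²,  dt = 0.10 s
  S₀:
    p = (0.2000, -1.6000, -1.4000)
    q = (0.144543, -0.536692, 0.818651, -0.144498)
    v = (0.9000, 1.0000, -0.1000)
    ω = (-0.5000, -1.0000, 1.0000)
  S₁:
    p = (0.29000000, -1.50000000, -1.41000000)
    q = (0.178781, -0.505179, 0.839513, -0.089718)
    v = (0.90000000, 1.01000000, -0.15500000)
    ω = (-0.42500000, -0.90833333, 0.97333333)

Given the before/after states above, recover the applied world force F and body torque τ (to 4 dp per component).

F = (0.0000, 0.2000, -1.1000)
τ = (0.1500, 0.1600, -0.0300)

v₁ − v₀ = (0.00000000, 0.01000000, -0.05500000)
m·(v₁−v₀)/dt = (0.0000, 0.2000, -1.1000)
ω₁ − ω₀ = (0.07500000, 0.09166667, -0.02666667)
ω₀×(Iω₀) = (0.0300, -0.0050, 0.0100)
I·α + gyro = (0.1500, 0.1600, -0.0300)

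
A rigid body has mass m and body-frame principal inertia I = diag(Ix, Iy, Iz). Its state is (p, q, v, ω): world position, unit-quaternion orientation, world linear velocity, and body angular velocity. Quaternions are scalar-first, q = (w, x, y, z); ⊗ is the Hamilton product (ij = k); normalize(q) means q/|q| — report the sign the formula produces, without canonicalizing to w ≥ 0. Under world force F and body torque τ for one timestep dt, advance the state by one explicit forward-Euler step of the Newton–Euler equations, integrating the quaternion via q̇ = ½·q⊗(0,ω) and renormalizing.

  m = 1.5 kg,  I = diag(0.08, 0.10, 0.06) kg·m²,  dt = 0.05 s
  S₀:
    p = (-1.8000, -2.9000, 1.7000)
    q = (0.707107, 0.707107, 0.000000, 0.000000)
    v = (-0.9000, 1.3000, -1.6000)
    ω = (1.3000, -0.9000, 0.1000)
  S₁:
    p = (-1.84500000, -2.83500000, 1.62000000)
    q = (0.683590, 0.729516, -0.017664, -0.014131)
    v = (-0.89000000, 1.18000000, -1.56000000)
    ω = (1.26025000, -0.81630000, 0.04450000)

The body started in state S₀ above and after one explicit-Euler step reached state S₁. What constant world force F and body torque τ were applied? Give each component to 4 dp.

F = (0.3000, -3.6000, 1.2000)
τ = (-0.0600, 0.1700, -0.0900)

rate change Δω = (-0.03975000, 0.08370000, -0.05550000)
precession coupling = (0.0036, 0.0026, -0.0234)
τ = I·(Δω/dt) + ω₀×(Iω₀) = (-0.0600, 0.1700, -0.0900)
Δv = v₁−v₀ = (0.01000000, -0.12000000, 0.04000000)
applied force F = (0.3000, -3.6000, 1.2000)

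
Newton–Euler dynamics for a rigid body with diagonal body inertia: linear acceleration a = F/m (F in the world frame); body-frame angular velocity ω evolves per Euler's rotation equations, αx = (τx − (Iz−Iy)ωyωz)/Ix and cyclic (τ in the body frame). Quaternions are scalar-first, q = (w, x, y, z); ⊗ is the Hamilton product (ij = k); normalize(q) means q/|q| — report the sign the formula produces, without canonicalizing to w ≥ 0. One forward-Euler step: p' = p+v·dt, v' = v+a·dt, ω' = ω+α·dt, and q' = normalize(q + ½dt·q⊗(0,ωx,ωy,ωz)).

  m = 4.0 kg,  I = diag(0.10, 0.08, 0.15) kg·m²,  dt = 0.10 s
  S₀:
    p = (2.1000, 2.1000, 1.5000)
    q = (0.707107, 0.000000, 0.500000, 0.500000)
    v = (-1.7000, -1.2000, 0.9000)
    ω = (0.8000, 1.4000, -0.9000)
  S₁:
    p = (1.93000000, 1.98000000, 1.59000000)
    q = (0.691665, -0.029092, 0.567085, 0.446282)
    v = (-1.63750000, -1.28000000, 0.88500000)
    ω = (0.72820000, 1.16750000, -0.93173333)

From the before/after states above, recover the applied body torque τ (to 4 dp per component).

τ = (-0.1600, -0.1500, -0.0700)

rate change Δω = (-0.07180000, -0.23250000, -0.03173333)
τ = I·(Δω/dt) + ω₀×(Iω₀) = (-0.1600, -0.1500, -0.0700)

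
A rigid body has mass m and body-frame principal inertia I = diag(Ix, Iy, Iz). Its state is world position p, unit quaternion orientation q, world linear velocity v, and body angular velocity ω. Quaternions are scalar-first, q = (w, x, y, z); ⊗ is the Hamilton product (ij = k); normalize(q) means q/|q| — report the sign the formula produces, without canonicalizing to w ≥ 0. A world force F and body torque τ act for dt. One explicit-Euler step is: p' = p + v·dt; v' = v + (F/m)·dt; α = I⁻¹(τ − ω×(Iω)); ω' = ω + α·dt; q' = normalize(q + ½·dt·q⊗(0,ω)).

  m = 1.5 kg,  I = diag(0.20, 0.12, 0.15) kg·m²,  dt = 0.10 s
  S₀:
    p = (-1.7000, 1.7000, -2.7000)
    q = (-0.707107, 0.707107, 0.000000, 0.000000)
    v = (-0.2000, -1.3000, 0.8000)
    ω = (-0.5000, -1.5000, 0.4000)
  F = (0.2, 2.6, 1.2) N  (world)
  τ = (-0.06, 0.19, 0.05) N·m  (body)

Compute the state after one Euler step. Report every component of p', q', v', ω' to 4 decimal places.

p' = (-1.7200, 1.5700, -2.6200)
q' = (-0.6871, 0.7224, 0.0388, -0.0670)
v' = (-0.1867, -1.1267, 0.8800)
ω' = (-0.5210, -1.3333, 0.4733)

α = I⁻¹(τ − ω×Iω) = (-0.2100, 1.6667, 0.7333)
ω + α·dt = (-0.5210, -1.3333, 0.4733)
Hamilton product q⊗(0,ω) = (0.3535535, 0.3535535, 0.7778177, -1.3435033)
updated quaternion q' = (-0.6871, 0.7224, 0.0388, -0.0670)
p + v·dt = (-1.7200, 1.5700, -2.6200)
v + (F/m)dt = (-0.1867, -1.1267, 0.8800)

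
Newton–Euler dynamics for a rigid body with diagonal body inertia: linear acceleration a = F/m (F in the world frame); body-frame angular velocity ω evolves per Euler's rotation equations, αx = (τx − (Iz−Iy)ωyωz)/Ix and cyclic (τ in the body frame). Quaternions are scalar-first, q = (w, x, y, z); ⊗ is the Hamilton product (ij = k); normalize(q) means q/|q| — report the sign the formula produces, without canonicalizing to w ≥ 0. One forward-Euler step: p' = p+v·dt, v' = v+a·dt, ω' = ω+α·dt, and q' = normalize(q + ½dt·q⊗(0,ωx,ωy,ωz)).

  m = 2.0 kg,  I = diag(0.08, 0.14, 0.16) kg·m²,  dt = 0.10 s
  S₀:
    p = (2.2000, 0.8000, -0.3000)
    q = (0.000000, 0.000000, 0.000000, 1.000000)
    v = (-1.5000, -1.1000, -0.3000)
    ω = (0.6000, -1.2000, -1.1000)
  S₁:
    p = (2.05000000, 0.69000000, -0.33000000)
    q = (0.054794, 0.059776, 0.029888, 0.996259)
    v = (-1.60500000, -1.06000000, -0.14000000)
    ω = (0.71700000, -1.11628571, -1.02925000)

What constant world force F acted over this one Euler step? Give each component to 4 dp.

v₁ − v₀ = (-0.10500000, 0.04000000, 0.16000000)
F = m·Δv/dt = (-2.1000, 0.8000, 3.2000)

F = (-2.1000, 0.8000, 3.2000)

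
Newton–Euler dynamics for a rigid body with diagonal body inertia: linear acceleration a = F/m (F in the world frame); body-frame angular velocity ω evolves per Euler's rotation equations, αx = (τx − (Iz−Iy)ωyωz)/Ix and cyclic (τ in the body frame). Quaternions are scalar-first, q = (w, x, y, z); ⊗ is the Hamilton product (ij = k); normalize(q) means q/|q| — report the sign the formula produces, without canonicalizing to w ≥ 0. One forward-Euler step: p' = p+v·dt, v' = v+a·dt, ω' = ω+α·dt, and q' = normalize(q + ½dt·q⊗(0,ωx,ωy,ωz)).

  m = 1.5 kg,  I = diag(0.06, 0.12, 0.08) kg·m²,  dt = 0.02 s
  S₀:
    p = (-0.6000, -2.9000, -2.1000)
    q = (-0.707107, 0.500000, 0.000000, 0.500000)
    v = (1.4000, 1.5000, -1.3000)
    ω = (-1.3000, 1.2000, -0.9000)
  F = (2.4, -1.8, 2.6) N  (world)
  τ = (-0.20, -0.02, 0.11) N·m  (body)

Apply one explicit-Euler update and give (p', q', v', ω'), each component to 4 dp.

linear accel F/m = (1.6000, -1.2000, 1.7333)
p + v·dt = (-0.5720, -2.8700, -2.1260)
v + (F/m)dt = (1.4320, 1.4760, -1.2653)
precession coupling ω×(Iω) = (0.0432, -0.0234, -0.0936)
α = I⁻¹(τ − ω×Iω) = (-4.0533, 0.0283, 2.5450)
new body rate ω' = (-1.3811, 1.2006, -0.8491)
q⊗(0,ω) = (1.1000000, 0.3192391, -1.0485284, 1.2363963)
q' = normalize(q + ½dt·q⊗(0,ω)) = (-0.6960, 0.5031, -0.0105, 0.5123)

p' = (-0.5720, -2.8700, -2.1260)
q' = (-0.6960, 0.5031, -0.0105, 0.5123)
v' = (1.4320, 1.4760, -1.2653)
ω' = (-1.3811, 1.2006, -0.8491)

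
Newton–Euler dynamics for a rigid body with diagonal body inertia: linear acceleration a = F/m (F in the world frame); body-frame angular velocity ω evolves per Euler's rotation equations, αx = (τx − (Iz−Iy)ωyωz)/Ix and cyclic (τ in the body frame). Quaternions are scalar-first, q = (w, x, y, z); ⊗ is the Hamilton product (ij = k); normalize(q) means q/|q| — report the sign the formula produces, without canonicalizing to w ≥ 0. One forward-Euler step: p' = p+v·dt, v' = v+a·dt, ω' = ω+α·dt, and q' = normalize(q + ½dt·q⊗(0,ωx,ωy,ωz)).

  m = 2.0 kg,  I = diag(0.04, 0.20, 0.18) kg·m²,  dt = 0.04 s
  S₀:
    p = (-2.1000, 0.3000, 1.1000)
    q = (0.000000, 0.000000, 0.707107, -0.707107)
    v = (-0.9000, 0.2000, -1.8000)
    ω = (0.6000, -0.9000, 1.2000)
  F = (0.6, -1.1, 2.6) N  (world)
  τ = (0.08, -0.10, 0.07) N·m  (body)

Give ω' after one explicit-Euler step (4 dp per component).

ω' = (0.6584, -0.8998, 1.2348)

ω×(Iω) gyroscopic = (0.0216, -0.1008, -0.0864)
α = I⁻¹(τ − ω×Iω) = (1.4600, 0.0040, 0.8689)
ω + α·dt = (0.6584, -0.8998, 1.2348)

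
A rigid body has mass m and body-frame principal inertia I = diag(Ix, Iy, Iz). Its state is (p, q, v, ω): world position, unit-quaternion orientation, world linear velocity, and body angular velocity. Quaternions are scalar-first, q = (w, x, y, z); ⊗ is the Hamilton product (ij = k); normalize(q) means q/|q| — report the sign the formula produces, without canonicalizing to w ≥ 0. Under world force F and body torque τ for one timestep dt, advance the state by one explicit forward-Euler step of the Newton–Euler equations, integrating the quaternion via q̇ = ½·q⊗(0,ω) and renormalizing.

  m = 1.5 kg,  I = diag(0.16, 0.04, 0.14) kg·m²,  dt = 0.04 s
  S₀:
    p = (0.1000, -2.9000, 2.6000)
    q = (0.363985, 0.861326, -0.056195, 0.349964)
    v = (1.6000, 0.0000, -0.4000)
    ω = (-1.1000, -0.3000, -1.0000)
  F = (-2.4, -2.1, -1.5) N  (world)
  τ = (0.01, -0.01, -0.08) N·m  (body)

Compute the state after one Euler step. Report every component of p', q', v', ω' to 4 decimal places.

p' = (0.1640, -2.9000, 2.5840)
q' = (0.3894, 0.8561, -0.0488, 0.3361)
v' = (1.5360, -0.0560, -0.4400)
ω' = (-1.1050, -0.3320, -1.0115)

gyro term ω×Iω = (0.0300, 0.0220, -0.0396)
(τ − ω×Iω)/I = (-0.1250, -0.8000, -0.2886)
new body rate ω' = (-1.1050, -0.3320, -1.0115)
Hamilton product q⊗(0,ω) = (1.2805641, -0.2391993, 0.3671701, -0.6841973)
q + ½dt·q⊗(0,ω), renormalized = (0.3894, 0.8561, -0.0488, 0.3361)
a = (-1.6000, -1.4000, -1.0000)
p + v·dt = (0.1640, -2.9000, 2.5840)
v + (F/m)dt = (1.5360, -0.0560, -0.4400)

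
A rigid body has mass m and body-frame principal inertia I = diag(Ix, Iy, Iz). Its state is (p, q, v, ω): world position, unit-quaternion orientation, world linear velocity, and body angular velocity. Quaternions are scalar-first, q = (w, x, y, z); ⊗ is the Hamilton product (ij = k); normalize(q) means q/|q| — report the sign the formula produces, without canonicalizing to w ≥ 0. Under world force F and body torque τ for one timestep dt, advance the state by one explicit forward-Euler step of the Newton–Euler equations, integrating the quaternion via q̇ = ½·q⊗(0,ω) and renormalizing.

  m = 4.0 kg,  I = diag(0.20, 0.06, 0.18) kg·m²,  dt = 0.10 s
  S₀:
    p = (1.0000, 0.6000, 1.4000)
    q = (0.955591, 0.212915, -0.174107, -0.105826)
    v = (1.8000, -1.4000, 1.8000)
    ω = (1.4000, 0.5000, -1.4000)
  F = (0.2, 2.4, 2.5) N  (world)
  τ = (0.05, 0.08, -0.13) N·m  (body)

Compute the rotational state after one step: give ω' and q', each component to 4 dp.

angular accel α = (0.6700, 1.9867, -0.1778)
ω + α·dt = (1.4670, 0.6987, -1.4178)
q⊗(0,ω) = (-0.3591839, 1.6344902, 0.6277201, -0.9876201)
q' = normalize(q + ½dt·q⊗(0,ω)) = (0.9328, 0.2931, -0.1420, -0.1544)

ω' = (1.4670, 0.6987, -1.4178)
q' = (0.9328, 0.2931, -0.1420, -0.1544)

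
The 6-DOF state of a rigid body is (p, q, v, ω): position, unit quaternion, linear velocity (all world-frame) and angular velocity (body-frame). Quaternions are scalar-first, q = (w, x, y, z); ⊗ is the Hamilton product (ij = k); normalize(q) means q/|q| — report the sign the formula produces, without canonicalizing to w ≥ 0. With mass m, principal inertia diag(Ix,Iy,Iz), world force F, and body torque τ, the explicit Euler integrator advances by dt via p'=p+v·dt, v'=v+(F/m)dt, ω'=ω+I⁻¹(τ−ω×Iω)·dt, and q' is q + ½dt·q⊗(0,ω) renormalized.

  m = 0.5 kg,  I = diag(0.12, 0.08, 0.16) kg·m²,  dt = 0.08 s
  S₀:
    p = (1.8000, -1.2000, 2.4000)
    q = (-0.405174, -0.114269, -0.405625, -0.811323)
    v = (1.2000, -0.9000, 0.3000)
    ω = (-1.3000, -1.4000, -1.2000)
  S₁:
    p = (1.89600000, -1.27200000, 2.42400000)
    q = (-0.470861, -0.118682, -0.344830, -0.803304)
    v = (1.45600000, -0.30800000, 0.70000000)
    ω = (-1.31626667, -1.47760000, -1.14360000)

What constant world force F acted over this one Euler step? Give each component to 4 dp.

F = (1.6000, 3.7000, 2.5000)

Δv = v₁−v₀ = (0.25600000, 0.59200000, 0.40000000)
m·(v₁−v₀)/dt = (1.6000, 3.7000, 2.5000)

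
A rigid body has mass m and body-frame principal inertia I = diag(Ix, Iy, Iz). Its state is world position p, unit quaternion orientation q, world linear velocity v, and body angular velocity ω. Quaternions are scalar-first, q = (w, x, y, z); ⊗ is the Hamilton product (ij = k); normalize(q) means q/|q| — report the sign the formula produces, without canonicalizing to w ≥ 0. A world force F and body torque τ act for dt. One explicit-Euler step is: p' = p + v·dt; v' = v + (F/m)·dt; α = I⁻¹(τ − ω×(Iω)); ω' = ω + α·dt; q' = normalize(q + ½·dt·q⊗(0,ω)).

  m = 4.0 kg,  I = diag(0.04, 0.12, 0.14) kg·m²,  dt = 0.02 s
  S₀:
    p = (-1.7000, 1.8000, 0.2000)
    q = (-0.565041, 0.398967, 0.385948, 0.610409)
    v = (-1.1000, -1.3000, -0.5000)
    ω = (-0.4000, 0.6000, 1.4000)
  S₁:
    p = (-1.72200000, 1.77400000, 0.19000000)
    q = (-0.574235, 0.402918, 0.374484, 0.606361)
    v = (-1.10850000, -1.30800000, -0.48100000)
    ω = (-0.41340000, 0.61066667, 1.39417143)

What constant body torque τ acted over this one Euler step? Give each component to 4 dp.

ω₁ − ω₀ = (-0.01340000, 0.01066667, -0.00582857)
ω₀×(Iω₀) = (0.0168, 0.0560, -0.0192)
τ = I·(Δω/dt) + ω₀×(Iω₀) = (-0.0100, 0.1200, -0.0600)

τ = (-0.0100, 0.1200, -0.0600)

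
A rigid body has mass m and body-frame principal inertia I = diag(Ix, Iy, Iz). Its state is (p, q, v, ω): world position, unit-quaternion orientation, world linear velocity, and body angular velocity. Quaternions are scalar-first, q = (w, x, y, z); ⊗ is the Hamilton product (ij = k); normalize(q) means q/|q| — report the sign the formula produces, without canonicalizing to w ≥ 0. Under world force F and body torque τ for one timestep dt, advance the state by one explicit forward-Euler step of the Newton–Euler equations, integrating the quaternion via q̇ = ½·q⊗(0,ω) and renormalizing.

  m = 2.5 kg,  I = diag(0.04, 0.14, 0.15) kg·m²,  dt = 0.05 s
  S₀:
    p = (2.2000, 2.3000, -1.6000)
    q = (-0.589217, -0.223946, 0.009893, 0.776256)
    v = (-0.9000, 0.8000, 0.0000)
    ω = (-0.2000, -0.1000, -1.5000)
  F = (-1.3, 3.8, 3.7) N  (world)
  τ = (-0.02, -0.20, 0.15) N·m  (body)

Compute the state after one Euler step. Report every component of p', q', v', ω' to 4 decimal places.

gyro term ω×Iω = (0.0015, -0.0330, 0.0020)
angular accel α = (-0.5375, -1.1929, 0.9867)
ω + α·dt = (-0.2269, -0.1596, -1.4507)
2q̇ = q⊗(0,ω) = (1.1205841, 0.1806295, -0.4322485, 0.9081987)
updated quaternion q' = (-0.5608, -0.2193, -0.0009, 0.7984)
a = F/m = (-0.5200, 1.5200, 1.4800)
p' = p + v·dt = (2.1550, 2.3400, -1.6000)
v' = v + a·dt = (-0.9260, 0.8760, 0.0740)

p' = (2.1550, 2.3400, -1.6000)
q' = (-0.5608, -0.2193, -0.0009, 0.7984)
v' = (-0.9260, 0.8760, 0.0740)
ω' = (-0.2269, -0.1596, -1.4507)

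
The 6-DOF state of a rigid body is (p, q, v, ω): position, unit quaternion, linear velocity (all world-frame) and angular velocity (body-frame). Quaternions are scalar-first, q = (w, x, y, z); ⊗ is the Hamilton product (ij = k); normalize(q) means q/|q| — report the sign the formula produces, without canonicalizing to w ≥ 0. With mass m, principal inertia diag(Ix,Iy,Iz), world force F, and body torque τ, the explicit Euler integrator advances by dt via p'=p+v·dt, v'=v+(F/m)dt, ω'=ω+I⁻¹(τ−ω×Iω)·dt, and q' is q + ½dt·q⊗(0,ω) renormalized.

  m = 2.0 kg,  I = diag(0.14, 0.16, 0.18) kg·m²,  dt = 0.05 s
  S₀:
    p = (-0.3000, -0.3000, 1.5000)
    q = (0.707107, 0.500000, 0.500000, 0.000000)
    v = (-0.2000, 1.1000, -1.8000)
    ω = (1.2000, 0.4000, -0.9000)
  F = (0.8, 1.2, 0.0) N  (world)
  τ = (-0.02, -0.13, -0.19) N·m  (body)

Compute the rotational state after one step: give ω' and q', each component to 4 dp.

ω' = (1.1954, 0.3459, -0.9554)
q' = (0.6866, 0.5096, 0.5179, -0.0259)

precession coupling ω×(Iω) = (-0.0072, 0.0432, 0.0096)
α = I⁻¹(τ − ω×Iω) = (-0.0914, -1.0825, -1.1089)
ω' = ω + α·dt = (1.1954, 0.3459, -0.9554)
q⊗(0,ω) = (-0.8000000, 0.3985284, 0.7328428, -1.0363963)
updated quaternion q' = (0.6866, 0.5096, 0.5179, -0.0259)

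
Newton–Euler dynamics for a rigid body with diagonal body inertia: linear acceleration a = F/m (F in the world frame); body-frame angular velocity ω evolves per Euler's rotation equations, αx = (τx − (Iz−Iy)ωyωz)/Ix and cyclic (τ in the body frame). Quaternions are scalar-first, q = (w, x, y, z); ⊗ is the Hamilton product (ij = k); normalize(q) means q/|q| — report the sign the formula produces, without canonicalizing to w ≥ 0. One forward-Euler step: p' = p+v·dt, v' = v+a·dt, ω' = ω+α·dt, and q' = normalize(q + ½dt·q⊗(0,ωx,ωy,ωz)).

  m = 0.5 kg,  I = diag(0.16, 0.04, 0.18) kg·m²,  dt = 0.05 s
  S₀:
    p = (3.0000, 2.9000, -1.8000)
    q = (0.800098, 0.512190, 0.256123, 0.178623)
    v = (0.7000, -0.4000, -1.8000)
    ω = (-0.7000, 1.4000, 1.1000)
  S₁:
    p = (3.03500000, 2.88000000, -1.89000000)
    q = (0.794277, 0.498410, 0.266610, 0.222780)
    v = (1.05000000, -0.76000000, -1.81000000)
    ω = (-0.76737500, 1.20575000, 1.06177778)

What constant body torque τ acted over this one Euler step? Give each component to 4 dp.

τ = (0.0000, -0.1400, -0.0200)

ω₁ − ω₀ = (-0.06737500, -0.19425000, -0.03822222)
I·α + gyro = (0.0000, -0.1400, -0.0200)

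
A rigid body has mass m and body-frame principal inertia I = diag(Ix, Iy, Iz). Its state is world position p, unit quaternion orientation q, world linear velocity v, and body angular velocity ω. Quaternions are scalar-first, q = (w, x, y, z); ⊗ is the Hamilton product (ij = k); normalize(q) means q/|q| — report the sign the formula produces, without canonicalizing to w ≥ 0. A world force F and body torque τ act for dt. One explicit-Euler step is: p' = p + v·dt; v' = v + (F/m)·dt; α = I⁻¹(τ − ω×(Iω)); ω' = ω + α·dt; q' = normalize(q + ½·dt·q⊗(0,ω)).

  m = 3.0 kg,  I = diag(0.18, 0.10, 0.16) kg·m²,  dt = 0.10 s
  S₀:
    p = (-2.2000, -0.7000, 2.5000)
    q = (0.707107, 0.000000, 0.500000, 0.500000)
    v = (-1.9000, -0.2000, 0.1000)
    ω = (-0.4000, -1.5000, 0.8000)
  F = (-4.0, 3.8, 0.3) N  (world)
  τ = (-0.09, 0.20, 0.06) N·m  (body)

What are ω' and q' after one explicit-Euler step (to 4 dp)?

ω' = (-0.4100, -1.2936, 0.8675)
q' = (0.7219, 0.0432, 0.4353, 0.5362)

precession coupling ω×(Iω) = (-0.0720, -0.0064, -0.0480)
(τ − ω×Iω)/I = (-0.1000, 2.0640, 0.6750)
ω + α·dt = (-0.4100, -1.2936, 0.8675)
2q̇ = q⊗(0,ω) = (0.3500000, 0.8671572, -1.2606605, 0.7656856)
q + ½dt·q⊗(0,ω), renormalized = (0.7219, 0.0432, 0.4353, 0.5362)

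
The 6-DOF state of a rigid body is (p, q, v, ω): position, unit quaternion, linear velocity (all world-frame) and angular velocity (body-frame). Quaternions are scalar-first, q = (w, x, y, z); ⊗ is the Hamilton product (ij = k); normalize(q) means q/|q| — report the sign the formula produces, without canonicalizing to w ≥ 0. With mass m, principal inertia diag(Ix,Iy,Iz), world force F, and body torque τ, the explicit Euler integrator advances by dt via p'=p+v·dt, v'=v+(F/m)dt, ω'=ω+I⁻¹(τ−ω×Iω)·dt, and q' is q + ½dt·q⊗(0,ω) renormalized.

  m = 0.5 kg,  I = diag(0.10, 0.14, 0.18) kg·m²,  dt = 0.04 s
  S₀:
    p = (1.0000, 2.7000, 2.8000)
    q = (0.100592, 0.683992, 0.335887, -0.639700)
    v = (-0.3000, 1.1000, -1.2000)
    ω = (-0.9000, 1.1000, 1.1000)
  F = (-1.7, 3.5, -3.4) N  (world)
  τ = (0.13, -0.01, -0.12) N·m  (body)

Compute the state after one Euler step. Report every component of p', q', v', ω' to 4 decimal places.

p' = (0.9880, 2.7440, 2.7520)
q' = (0.1195, 0.7032, 0.3344, -0.6160)
v' = (-0.4360, 1.3800, -1.4720)
ω' = (-0.8674, 1.0745, 1.0821)

ω×(Iω) gyroscopic = (0.0484, 0.0792, -0.0396)
(τ − ω×Iω)/I = (0.8160, -0.6371, -0.4467)
ω + α·dt = (-0.8674, 1.0745, 1.0821)
q⊗(0,ω) = (0.9497871, 0.9826129, -0.0660100, 1.1653407)
q + ½dt·q⊗(0,ω), renormalized = (0.1195, 0.7032, 0.3344, -0.6160)
new position p' = (0.9880, 2.7440, 2.7520)
v' = v + a·dt = (-0.4360, 1.3800, -1.4720)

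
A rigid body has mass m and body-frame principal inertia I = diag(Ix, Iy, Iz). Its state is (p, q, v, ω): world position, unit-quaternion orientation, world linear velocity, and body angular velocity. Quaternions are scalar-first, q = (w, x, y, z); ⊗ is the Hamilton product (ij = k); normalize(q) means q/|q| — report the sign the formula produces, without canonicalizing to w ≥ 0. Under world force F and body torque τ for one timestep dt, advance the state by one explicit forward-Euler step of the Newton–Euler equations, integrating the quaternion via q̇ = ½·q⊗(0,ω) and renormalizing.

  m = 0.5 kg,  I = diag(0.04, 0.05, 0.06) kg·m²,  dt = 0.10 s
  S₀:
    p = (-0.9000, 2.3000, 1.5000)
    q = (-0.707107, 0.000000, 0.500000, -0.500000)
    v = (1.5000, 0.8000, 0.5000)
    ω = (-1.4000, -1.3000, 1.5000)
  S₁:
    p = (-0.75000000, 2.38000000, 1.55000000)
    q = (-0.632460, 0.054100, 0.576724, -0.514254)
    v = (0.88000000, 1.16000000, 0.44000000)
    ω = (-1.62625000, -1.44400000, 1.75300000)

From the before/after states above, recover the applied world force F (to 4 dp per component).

F = (-3.1000, 1.8000, -0.3000)

velocity change Δv = (-0.62000000, 0.36000000, -0.06000000)
applied force F = (-3.1000, 1.8000, -0.3000)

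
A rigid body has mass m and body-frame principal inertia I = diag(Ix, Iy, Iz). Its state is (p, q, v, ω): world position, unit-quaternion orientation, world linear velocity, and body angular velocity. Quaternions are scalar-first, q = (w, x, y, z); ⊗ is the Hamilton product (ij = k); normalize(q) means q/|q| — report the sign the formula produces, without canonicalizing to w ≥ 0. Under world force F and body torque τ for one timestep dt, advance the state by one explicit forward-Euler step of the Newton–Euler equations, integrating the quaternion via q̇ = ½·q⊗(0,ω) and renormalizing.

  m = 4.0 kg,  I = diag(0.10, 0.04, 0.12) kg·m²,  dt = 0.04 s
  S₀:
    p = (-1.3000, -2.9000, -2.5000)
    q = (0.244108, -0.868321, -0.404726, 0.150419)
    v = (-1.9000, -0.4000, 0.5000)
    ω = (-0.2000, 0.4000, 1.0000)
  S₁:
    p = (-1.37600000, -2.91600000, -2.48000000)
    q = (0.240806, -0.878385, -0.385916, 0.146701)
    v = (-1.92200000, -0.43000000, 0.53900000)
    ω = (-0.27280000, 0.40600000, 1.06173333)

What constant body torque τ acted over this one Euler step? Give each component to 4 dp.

ω₁ − ω₀ = (-0.07280000, 0.00600000, 0.06173333)
applied torque τ = (-0.1500, 0.0100, 0.1900)

τ = (-0.1500, 0.0100, 0.1900)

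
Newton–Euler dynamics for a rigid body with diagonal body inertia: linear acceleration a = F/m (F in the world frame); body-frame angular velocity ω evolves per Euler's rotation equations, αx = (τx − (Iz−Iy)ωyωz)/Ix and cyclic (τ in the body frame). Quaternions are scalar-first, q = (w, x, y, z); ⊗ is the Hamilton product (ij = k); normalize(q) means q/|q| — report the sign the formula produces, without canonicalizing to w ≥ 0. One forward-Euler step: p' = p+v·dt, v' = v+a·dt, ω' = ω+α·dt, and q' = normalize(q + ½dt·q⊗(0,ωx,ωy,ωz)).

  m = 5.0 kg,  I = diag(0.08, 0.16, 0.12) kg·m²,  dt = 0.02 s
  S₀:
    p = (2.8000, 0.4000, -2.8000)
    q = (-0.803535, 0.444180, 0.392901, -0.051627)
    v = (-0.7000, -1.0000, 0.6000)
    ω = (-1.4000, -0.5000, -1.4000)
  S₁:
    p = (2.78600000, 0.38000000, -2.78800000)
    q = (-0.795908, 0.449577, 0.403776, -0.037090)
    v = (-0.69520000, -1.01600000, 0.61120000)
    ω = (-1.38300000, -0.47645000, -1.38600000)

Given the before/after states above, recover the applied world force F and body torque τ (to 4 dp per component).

F = (1.2000, -4.0000, 2.8000)
τ = (0.0400, 0.1100, 0.1400)

v₁ − v₀ = (0.00480000, -0.01600000, 0.01120000)
applied force F = (1.2000, -4.0000, 2.8000)
Δω = ω₁−ω₀ = (0.01700000, 0.02355000, 0.01400000)
precession coupling = (-0.0280, -0.0784, 0.0560)
τ = I·(Δω/dt) + ω₀×(Iω₀) = (0.0400, 0.1100, 0.1400)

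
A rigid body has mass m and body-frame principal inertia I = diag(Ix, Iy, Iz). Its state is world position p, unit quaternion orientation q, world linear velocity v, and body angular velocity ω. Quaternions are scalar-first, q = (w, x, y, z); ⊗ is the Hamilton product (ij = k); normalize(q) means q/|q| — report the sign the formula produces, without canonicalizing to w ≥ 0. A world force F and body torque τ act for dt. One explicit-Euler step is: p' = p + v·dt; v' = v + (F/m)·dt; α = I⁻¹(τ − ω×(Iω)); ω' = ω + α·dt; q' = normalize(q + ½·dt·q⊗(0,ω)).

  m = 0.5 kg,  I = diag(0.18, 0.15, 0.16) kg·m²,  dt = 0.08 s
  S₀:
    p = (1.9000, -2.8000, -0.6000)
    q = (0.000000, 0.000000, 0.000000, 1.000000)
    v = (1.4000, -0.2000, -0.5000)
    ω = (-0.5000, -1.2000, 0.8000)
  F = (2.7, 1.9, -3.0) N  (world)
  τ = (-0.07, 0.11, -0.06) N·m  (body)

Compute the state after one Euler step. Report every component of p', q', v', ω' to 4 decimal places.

a = F/m = (5.4000, 3.8000, -6.0000)
new position p' = (2.0120, -2.8160, -0.6400)
v' = v + a·dt = (1.8320, 0.1040, -0.9800)
precession coupling ω×(Iω) = (-0.0096, -0.0080, -0.0180)
(τ − ω×Iω)/I = (-0.3356, 0.7867, -0.2625)
ω' = ω + α·dt = (-0.5268, -1.1371, 0.7790)
2q̇ = q⊗(0,ω) = (-0.8000000, 1.2000000, -0.5000000, 0.0000000)
q' = normalize(q + ½dt·q⊗(0,ω)) = (-0.0319, 0.0479, -0.0200, 0.9981)

p' = (2.0120, -2.8160, -0.6400)
q' = (-0.0319, 0.0479, -0.0200, 0.9981)
v' = (1.8320, 0.1040, -0.9800)
ω' = (-0.5268, -1.1371, 0.7790)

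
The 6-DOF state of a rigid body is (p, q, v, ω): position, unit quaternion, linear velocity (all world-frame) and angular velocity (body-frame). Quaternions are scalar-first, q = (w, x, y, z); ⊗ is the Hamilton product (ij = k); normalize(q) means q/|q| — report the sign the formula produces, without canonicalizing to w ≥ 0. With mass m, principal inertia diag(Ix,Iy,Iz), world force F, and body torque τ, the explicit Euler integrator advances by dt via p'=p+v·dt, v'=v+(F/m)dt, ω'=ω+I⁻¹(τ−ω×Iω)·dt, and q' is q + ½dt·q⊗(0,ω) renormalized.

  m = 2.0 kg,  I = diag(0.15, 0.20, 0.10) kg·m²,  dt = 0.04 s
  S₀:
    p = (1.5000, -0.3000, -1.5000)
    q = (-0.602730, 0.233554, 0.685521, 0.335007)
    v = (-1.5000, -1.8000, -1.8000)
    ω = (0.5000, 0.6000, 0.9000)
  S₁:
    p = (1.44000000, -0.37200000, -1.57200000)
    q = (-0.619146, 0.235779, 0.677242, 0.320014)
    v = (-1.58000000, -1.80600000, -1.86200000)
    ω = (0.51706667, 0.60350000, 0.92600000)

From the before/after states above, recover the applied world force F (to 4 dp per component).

Δv = v₁−v₀ = (-0.08000000, -0.00600000, -0.06200000)
m·(v₁−v₀)/dt = (-4.0000, -0.3000, -3.1000)

F = (-4.0000, -0.3000, -3.1000)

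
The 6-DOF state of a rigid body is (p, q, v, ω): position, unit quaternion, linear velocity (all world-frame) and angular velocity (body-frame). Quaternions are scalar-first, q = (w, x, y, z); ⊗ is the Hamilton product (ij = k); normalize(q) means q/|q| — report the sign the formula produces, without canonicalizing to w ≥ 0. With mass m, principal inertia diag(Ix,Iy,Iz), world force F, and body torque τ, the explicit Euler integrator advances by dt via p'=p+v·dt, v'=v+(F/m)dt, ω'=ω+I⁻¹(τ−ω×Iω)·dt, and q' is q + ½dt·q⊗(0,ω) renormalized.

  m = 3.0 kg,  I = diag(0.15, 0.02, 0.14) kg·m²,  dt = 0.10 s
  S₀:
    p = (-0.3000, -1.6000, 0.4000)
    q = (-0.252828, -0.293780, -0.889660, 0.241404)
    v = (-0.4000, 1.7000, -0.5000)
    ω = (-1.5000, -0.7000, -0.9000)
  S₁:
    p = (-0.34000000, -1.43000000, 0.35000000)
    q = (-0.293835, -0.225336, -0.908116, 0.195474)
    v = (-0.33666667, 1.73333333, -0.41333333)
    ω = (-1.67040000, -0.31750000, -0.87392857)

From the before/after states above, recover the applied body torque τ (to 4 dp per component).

τ = (-0.1800, 0.0900, -0.1000)

rate change Δω = (-0.17040000, 0.38250000, 0.02607143)
gyro term ω₀×Iω₀ = (0.0756, 0.0135, -0.1365)
τ = I·(Δω/dt) + ω₀×(Iω₀) = (-0.1800, 0.0900, -0.1000)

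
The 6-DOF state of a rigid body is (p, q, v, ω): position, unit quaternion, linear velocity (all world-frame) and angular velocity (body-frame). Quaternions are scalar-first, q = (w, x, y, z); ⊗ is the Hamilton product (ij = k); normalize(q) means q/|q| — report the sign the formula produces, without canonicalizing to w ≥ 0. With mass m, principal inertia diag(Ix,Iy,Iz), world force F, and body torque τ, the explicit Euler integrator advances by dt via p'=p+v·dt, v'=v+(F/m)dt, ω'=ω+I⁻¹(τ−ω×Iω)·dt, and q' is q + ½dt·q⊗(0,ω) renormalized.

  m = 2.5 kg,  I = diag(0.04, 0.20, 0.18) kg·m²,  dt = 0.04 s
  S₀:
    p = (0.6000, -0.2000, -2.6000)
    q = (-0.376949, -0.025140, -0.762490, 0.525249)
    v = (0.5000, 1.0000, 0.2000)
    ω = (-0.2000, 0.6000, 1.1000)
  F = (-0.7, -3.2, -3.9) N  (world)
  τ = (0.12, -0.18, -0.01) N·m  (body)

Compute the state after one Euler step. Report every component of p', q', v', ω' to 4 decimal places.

p' = (0.6200, -0.1600, -2.5920)
q' = (-0.3793, -0.0467, -0.7683, 0.5134)
v' = (0.4888, 0.9488, 0.1376)
ω' = (-0.0668, 0.5578, 1.1020)

linear accel F/m = (-0.2800, -1.2800, -1.5600)
p' = p + v·dt = (0.6200, -0.1600, -2.5920)
v + (F/m)dt = (0.4888, 0.9488, 0.1376)
(τ − ω×Iω)/I = (3.3300, -1.0540, 0.0511)
new body rate ω' = (-0.0668, 0.5578, 1.1020)
q⊗(0,ω) = (-0.1253079, -1.0784986, -0.3035652, -0.5822259)
q' = normalize(q + ½dt·q⊗(0,ω)) = (-0.3793, -0.0467, -0.7683, 0.5134)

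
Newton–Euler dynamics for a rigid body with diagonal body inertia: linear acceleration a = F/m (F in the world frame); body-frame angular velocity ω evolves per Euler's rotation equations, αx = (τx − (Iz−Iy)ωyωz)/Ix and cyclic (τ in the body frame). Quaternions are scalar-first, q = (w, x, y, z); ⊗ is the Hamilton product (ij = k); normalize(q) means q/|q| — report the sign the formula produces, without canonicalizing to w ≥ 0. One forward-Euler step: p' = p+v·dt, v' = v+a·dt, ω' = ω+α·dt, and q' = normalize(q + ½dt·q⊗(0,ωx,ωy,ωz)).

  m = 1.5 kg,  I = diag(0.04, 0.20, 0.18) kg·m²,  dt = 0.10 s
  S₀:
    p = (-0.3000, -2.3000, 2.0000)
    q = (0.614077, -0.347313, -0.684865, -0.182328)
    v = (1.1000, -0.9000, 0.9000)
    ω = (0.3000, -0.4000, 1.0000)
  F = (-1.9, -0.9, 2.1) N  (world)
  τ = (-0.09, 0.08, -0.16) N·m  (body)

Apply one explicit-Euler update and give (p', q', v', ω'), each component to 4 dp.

p' = (-0.1900, -2.3900, 2.0900)
q' = (0.6137, -0.3754, -0.6815, -0.1342)
v' = (0.9733, -0.9600, 1.0400)
ω' = (0.0550, -0.3390, 0.9218)

a = F/m = (-1.2667, -0.6000, 1.4000)
p' = p + v·dt = (-0.1900, -2.3900, 2.0900)
v + (F/m)dt = (0.9733, -0.9600, 1.0400)
precession coupling ω×(Iω) = (0.0080, -0.0420, -0.0192)
(τ − ω×Iω)/I = (-2.4500, 0.6100, -0.7822)
ω' = ω + α·dt = (0.0550, -0.3390, 0.9218)
2q̇ = q⊗(0,ω) = (0.0125759, -0.5735731, 0.0469838, 0.9584617)
q + ½dt·q⊗(0,ω), renormalized = (0.6137, -0.3754, -0.6815, -0.1342)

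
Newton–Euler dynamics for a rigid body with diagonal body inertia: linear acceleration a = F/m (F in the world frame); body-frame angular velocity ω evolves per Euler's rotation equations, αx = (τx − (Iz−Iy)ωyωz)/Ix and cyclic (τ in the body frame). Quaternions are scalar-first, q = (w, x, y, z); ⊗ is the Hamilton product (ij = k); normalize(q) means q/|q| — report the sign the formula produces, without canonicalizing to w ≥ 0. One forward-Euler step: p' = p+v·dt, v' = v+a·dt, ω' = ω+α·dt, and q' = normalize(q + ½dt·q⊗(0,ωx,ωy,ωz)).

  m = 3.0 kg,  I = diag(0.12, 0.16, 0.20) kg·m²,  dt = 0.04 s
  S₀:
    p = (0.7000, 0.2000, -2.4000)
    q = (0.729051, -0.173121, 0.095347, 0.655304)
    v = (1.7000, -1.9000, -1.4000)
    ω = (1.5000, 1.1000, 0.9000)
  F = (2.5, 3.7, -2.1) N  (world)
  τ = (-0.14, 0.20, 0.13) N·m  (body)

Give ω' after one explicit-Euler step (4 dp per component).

ω' = (1.4401, 1.1770, 0.9128)

precession coupling ω×(Iω) = (0.0396, -0.1080, 0.0660)
(τ − ω×Iω)/I = (-1.4967, 1.9250, 0.3200)
ω' = ω + α·dt = (1.4401, 1.1770, 0.9128)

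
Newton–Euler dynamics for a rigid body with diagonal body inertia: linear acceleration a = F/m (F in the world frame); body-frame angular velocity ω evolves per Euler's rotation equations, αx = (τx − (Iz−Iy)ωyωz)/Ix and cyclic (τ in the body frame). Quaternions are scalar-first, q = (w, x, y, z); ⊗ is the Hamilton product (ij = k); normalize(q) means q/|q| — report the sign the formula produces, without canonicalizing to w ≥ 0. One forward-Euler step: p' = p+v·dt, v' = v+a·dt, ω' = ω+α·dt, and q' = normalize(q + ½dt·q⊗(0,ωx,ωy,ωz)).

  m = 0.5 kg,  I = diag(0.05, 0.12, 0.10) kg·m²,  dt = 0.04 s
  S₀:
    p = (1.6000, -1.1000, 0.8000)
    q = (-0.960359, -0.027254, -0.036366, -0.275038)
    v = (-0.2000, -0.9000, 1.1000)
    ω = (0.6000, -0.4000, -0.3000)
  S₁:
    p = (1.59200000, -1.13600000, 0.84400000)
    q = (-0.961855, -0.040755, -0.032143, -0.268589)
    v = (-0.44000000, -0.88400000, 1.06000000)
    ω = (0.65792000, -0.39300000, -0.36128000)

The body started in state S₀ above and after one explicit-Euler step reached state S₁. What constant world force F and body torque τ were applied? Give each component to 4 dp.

F = (-3.0000, 0.2000, -0.5000)
τ = (0.0700, 0.0300, -0.1700)

v₁ − v₀ = (-0.24000000, 0.01600000, -0.04000000)
m·(v₁−v₀)/dt = (-3.0000, 0.2000, -0.5000)
ω₁ − ω₀ = (0.05792000, 0.00700000, -0.06128000)
precession coupling = (-0.0024, 0.0090, -0.0168)
I·α + gyro = (0.0700, 0.0300, -0.1700)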